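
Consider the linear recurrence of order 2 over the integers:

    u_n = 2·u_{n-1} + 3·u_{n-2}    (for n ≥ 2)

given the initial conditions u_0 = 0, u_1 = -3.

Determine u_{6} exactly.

u_2 = 2·-3 + 3·0 = -6
u_3 = 2·-6 + 3·-3 = -21
u_4 = 2·-21 + 3·-6 = -60
u_5 = 2·-60 + 3·-21 = -183
u_6 = 2·-183 + 3·-60 = -546

-546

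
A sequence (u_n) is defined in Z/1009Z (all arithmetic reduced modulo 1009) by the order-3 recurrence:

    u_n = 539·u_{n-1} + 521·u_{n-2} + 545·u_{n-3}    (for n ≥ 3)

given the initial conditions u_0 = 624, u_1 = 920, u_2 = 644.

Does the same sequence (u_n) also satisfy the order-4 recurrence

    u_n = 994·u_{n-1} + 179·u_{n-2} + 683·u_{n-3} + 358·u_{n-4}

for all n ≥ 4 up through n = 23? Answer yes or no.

no

Terms u_0..u_23: 624, 920, 644, 112, 291, 132, 270, 576, 412, 347, 224, 374, 887, 944, 297, 197, 488, 836, 981, 304, 497, 344, 597, 996
n=4: candidate gives 744, actual u_4 = 291 ✗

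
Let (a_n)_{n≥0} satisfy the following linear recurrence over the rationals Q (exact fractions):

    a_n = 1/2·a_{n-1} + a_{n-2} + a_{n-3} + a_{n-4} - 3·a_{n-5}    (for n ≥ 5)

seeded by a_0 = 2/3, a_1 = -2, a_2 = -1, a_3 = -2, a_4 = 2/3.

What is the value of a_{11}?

a_5 = 1/2·2/3 + 1·-2 + 1·-1 + 1·-2 + -3·2/3 = -20/3
a_6 = 1/2·-20/3 + 1·2/3 + 1·-2 + 1·-1 + -3·-2 = 1/3
a_7 = 1/2·1/3 + 1·-20/3 + 1·2/3 + 1·-2 + -3·-1 = -29/6
a_8 = 1/2·-29/6 + 1·1/3 + 1·-20/3 + 1·2/3 + -3·-2 = -25/12
a_9 = 1/2·-25/12 + 1·-29/6 + 1·1/3 + 1·-20/3 + -3·2/3 = -341/24
a_10 = 1/2·-341/24 + 1·-25/12 + 1·-29/6 + 1·1/3 + -3·-20/3 = 101/16
a_11 = 1/2·101/16 + 1·-341/24 + 1·-25/12 + 1·-29/6 + -3·1/3 = -607/32

-607/32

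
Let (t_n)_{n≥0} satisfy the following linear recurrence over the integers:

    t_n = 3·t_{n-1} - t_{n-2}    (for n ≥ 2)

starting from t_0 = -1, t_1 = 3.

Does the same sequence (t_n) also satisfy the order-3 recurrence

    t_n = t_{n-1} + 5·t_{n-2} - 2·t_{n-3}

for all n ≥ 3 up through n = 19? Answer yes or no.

yes

Terms t_0..t_19: -1, 3, 10, 27, 71, 186, 487, 1275, 3338, 8739, 22879, 59898, 156815, 410547, 1074826, 2813931, 7366967, 19286970, 50493943, 132194859
n=3: candidate gives 27, actual t_3 = 27 ✓
n=4: candidate gives 71, actual t_4 = 71 ✓
n=5: candidate gives 186, actual t_5 = 186 ✓
n=6: candidate gives 487, actual t_6 = 487 ✓
n=7: candidate gives 1275, actual t_7 = 1275 ✓
n=8: candidate gives 3338, actual t_8 = 3338 ✓
n=9: candidate gives 8739, actual t_9 = 8739 ✓
n=10: candidate gives 22879, actual t_10 = 22879 ✓
n=11: candidate gives 59898, actual t_11 = 59898 ✓
n=12: candidate gives 156815, actual t_12 = 156815 ✓
n=13: candidate gives 410547, actual t_13 = 410547 ✓
n=14: candidate gives 1074826, actual t_14 = 1074826 ✓
n=15: candidate gives 2813931, actual t_15 = 2813931 ✓
n=16: candidate gives 7366967, actual t_16 = 7366967 ✓
n=17: candidate gives 19286970, actual t_17 = 19286970 ✓
n=18: candidate gives 50493943, actual t_18 = 50493943 ✓
n=19: candidate gives 132194859, actual t_19 = 132194859 ✓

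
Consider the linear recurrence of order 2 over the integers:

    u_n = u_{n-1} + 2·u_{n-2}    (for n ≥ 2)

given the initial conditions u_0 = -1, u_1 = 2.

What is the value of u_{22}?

u_2 = 1·2 + 2·-1 = 0
u_3 = 1·0 + 2·2 = 4
u_4 = 1·4 + 2·0 = 4
u_5 = 1·4 + 2·4 = 12
u_6 = 1·12 + 2·4 = 20
u_7 = 1·20 + 2·12 = 44
u_8 = 1·44 + 2·20 = 84
u_9 = 1·84 + 2·44 = 172
u_10 = 1·172 + 2·84 = 340
u_11 = 1·340 + 2·172 = 684
u_12 = 1·684 + 2·340 = 1364
u_13 = 1·1364 + 2·684 = 2732
u_14 = 1·2732 + 2·1364 = 5460
u_15 = 1·5460 + 2·2732 = 10924
u_16 = 1·10924 + 2·5460 = 21844
u_17 = 1·21844 + 2·10924 = 43692
u_18 = 1·43692 + 2·21844 = 87380
u_19 = 1·87380 + 2·43692 = 174764
u_20 = 1·174764 + 2·87380 = 349524
u_21 = 1·349524 + 2·174764 = 699052
u_22 = 1·699052 + 2·349524 = 1398100

1398100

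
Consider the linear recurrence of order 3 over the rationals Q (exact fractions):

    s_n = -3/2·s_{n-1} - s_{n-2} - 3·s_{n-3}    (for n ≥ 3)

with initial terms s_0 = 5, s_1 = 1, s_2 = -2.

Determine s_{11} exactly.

s_3 = -3/2·-2 + -1·1 + -3·5 = -13
s_4 = -3/2·-13 + -1·-2 + -3·1 = 37/2
s_5 = -3/2·37/2 + -1·-13 + -3·-2 = -35/4
s_6 = -3/2·-35/4 + -1·37/2 + -3·-13 = 269/8
s_7 = -3/2·269/8 + -1·-35/4 + -3·37/2 = -1555/16
s_8 = -3/2·-1555/16 + -1·269/8 + -3·-35/4 = 4429/32
s_9 = -3/2·4429/32 + -1·-1555/16 + -3·269/8 = -13523/64
s_10 = -3/2·-13523/64 + -1·4429/32 + -3·-1555/16 = 60173/128
s_11 = -3/2·60173/128 + -1·-13523/64 + -3·4429/32 = -232723/256

-232723/256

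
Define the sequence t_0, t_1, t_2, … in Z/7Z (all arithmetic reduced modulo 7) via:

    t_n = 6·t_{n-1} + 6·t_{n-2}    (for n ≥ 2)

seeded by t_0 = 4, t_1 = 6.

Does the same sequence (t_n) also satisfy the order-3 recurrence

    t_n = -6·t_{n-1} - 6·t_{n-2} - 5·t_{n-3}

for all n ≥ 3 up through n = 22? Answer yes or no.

yes

Terms t_0..t_22: 4, 6, 4, 4, 6, 4, 4, 6, 4, 4, 6, 4, 4, 6, 4, 4, 6, 4, 4, 6, 4, 4, 6
n=3: candidate gives 4, actual t_3 = 4 ✓
n=4: candidate gives 6, actual t_4 = 6 ✓
n=5: candidate gives 4, actual t_5 = 4 ✓
n=6: candidate gives 4, actual t_6 = 4 ✓
n=7: candidate gives 6, actual t_7 = 6 ✓
n=8: candidate gives 4, actual t_8 = 4 ✓
n=9: candidate gives 4, actual t_9 = 4 ✓
n=10: candidate gives 6, actual t_10 = 6 ✓
n=11: candidate gives 4, actual t_11 = 4 ✓
n=12: candidate gives 4, actual t_12 = 4 ✓
n=13: candidate gives 6, actual t_13 = 6 ✓
n=14: candidate gives 4, actual t_14 = 4 ✓
n=15: candidate gives 4, actual t_15 = 4 ✓
n=16: candidate gives 6, actual t_16 = 6 ✓
n=17: candidate gives 4, actual t_17 = 4 ✓
n=18: candidate gives 4, actual t_18 = 4 ✓
n=19: candidate gives 6, actual t_19 = 6 ✓
n=20: candidate gives 4, actual t_20 = 4 ✓
n=21: candidate gives 4, actual t_21 = 4 ✓
n=22: candidate gives 6, actual t_22 = 6 ✓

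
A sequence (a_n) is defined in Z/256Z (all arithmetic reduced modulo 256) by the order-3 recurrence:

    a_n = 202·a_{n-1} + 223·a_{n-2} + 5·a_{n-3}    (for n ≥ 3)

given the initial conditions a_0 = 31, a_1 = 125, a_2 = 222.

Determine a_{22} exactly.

a_3 = 202·222 + 223·125 + 5·31 = 170
a_4 = 202·170 + 223·222 + 5·125 = 247
a_5 = 202·247 + 223·170 + 5·222 = 82
a_6 = 202·82 + 223·247 + 5·170 = 47
a_7 = 202·47 + 223·82 + 5·247 = 87
a_8 = 202·87 + 223·47 + 5·82 = 49
a_9 = 202·49 + 223·87 + 5·47 = 94
a_10 = 202·94 + 223·49 + 5·87 = 142
a_11 = 202·142 + 223·94 + 5·49 = 227
a_12 = 202·227 + 223·142 + 5·94 = 166
a_13 = 202·166 + 223·227 + 5·142 = 127
a_14 = 202·127 + 223·166 + 5·227 = 63
a_15 = 202·63 + 223·127 + 5·166 = 149
a_16 = 202·149 + 223·63 + 5·127 = 238
a_17 = 202·238 + 223·149 + 5·63 = 210
a_18 = 202·210 + 223·238 + 5·149 = 239
a_19 = 202·239 + 223·210 + 5·238 = 42
a_20 = 202·42 + 223·239 + 5·210 = 111
a_21 = 202·111 + 223·42 + 5·239 = 215
a_22 = 202·215 + 223·111 + 5·42 = 41

41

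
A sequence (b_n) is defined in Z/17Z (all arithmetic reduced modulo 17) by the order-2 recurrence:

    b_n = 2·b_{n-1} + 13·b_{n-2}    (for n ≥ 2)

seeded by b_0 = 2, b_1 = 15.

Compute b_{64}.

b_2 = 2·15 + 13·2 = 5
b_3 = 2·5 + 13·15 = 1
b_4 = 2·1 + 13·5 = 16
b_5 = 2·16 + 13·1 = 11
b_6 = 2·11 + 13·16 = 9
b_7 = 2·9 + 13·11 = 8
b_8 = 2·8 + 13·9 = 14
b_9 = 2·14 + 13·8 = 13
b_10 = 2·13 + 13·14 = 4
b_11 = 2·4 + 13·13 = 7
b_12 = 2·7 + 13·4 = 15
b_13 = 2·15 + 13·7 = 2
b_14 = 2·2 + 13·15 = 12
b_15 = 2·12 + 13·2 = 16
b_16 = 2·16 + 13·12 = 1
b_17 = 2·1 + 13·16 = 6
b_18 = 2·6 + 13·1 = 8
b_19 = 2·8 + 13·6 = 9
b_20 = 2·9 + 13·8 = 3
b_21 = 2·3 + 13·9 = 4
b_22 = 2·4 + 13·3 = 13
b_23 = 2·13 + 13·4 = 10
b_24 = 2·10 + 13·13 = 2
b_25 = 2·2 + 13·10 = 15
(b_24, b_25) = (2, 15) = (b_0, b_1), so the sequence has period 24.
64 ≡ 16 (mod 24), hence b_64 = b_16 = 1.

1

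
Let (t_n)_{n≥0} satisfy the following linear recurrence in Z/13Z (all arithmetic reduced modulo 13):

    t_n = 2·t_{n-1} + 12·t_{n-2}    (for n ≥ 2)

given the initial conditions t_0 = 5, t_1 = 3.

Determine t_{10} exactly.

t_2 = 2·3 + 12·5 = 1
t_3 = 2·1 + 12·3 = 12
t_4 = 2·12 + 12·1 = 10
t_5 = 2·10 + 12·12 = 8
t_6 = 2·8 + 12·10 = 6
t_7 = 2·6 + 12·8 = 4
t_8 = 2·4 + 12·6 = 2
t_9 = 2·2 + 12·4 = 0
t_10 = 2·0 + 12·2 = 11

11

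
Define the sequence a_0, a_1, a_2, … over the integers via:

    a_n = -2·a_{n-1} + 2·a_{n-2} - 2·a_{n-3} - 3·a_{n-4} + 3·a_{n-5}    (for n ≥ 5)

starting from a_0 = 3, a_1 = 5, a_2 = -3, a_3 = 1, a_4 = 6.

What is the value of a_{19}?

-33897518

a_5 = -2·6 + 2·1 + -2·-3 + -3·5 + 3·3 = -10
a_6 = -2·-10 + 2·6 + -2·1 + -3·-3 + 3·5 = 54
a_7 = -2·54 + 2·-10 + -2·6 + -3·1 + 3·-3 = -152
a_8 = -2·-152 + 2·54 + -2·-10 + -3·6 + 3·1 = 417
a_9 = -2·417 + 2·-152 + -2·54 + -3·-10 + 3·6 = -1198
a_10 = -2·-1198 + 2·417 + -2·-152 + -3·54 + 3·-10 = 3342
a_11 = -2·3342 + 2·-1198 + -2·417 + -3·-152 + 3·54 = -9296
a_12 = -2·-9296 + 2·3342 + -2·-1198 + -3·417 + 3·-152 = 25965
a_13 = -2·25965 + 2·-9296 + -2·3342 + -3·-1198 + 3·417 = -72361
a_14 = -2·-72361 + 2·25965 + -2·-9296 + -3·3342 + 3·-1198 = 201624
a_15 = -2·201624 + 2·-72361 + -2·25965 + -3·-9296 + 3·3342 = -561986
a_16 = -2·-561986 + 2·201624 + -2·-72361 + -3·25965 + 3·-9296 = 1566159
a_17 = -2·1566159 + 2·-561986 + -2·201624 + -3·-72361 + 3·25965 = -4364560
a_18 = -2·-4364560 + 2·1566159 + -2·-561986 + -3·201624 + 3·-72361 = 12163455
a_19 = -2·12163455 + 2·-4364560 + -2·1566159 + -3·-561986 + 3·201624 = -33897518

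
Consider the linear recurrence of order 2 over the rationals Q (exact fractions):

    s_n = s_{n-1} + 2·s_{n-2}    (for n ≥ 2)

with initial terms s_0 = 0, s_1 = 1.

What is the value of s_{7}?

s_2 = 1·1 + 2·0 = 1
s_3 = 1·1 + 2·1 = 3
s_4 = 1·3 + 2·1 = 5
s_5 = 1·5 + 2·3 = 11
s_6 = 1·11 + 2·5 = 21
s_7 = 1·21 + 2·11 = 43

43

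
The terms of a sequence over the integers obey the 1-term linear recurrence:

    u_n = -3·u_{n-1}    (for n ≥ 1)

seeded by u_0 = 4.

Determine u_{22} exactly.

125524238436

u_1 = -3·4 = -12
u_2 = -3·-12 = 36
u_3 = -3·36 = -108
u_4 = -3·-108 = 324
u_5 = -3·324 = -972
u_6 = -3·-972 = 2916
u_7 = -3·2916 = -8748
u_8 = -3·-8748 = 26244
u_9 = -3·26244 = -78732
u_10 = -3·-78732 = 236196
u_11 = -3·236196 = -708588
u_12 = -3·-708588 = 2125764
u_13 = -3·2125764 = -6377292
u_14 = -3·-6377292 = 19131876
u_15 = -3·19131876 = -57395628
u_16 = -3·-57395628 = 172186884
u_17 = -3·172186884 = -516560652
u_18 = -3·-516560652 = 1549681956
u_19 = -3·1549681956 = -4649045868
u_20 = -3·-4649045868 = 13947137604
u_21 = -3·13947137604 = -41841412812
u_22 = -3·-41841412812 = 125524238436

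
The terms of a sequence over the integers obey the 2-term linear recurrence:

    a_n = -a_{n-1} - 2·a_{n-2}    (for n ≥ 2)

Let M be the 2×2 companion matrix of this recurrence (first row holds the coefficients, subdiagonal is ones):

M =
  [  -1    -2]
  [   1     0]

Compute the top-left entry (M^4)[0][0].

-1

(M^4)[0][0] is the top entry after applying M 4 times to the unit state (1, 0). Equivalently it is h_{5} for the auxiliary sequence (h_n) obeying the same recurrence with h_1 = 1 and h_i = 0 for 0 ≤ i < 1:
h_2 = -1·1 + -2·0 = -1
h_3 = -1·-1 + -2·1 = -1
h_4 = -1·-1 + -2·-1 = 3
h_5 = -1·3 + -2·-1 = -1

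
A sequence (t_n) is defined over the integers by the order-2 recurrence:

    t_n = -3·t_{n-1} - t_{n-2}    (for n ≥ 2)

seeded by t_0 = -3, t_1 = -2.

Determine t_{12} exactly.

145869

t_2 = -3·-2 + -1·-3 = 9
t_3 = -3·9 + -1·-2 = -25
t_4 = -3·-25 + -1·9 = 66
t_5 = -3·66 + -1·-25 = -173
t_6 = -3·-173 + -1·66 = 453
t_7 = -3·453 + -1·-173 = -1186
t_8 = -3·-1186 + -1·453 = 3105
t_9 = -3·3105 + -1·-1186 = -8129
t_10 = -3·-8129 + -1·3105 = 21282
t_11 = -3·21282 + -1·-8129 = -55717
t_12 = -3·-55717 + -1·21282 = 145869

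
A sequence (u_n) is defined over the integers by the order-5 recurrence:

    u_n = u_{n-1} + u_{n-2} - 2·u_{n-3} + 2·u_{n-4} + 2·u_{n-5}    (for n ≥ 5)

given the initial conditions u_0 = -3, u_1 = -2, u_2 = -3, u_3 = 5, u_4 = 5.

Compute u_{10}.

u_5 = 1·5 + 1·5 + -2·-3 + 2·-2 + 2·-3 = 6
u_6 = 1·6 + 1·5 + -2·5 + 2·-3 + 2·-2 = -9
u_7 = 1·-9 + 1·6 + -2·5 + 2·5 + 2·-3 = -9
u_8 = 1·-9 + 1·-9 + -2·6 + 2·5 + 2·5 = -10
u_9 = 1·-10 + 1·-9 + -2·-9 + 2·6 + 2·5 = 21
u_10 = 1·21 + 1·-10 + -2·-9 + 2·-9 + 2·6 = 23

23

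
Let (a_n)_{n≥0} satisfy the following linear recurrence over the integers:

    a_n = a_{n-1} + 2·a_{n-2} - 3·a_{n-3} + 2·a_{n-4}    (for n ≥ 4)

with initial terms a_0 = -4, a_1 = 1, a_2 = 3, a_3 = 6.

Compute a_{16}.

-733

a_4 = 1·6 + 2·3 + -3·1 + 2·-4 = 1
a_5 = 1·1 + 2·6 + -3·3 + 2·1 = 6
a_6 = 1·6 + 2·1 + -3·6 + 2·3 = -4
a_7 = 1·-4 + 2·6 + -3·1 + 2·6 = 17
a_8 = 1·17 + 2·-4 + -3·6 + 2·1 = -7
a_9 = 1·-7 + 2·17 + -3·-4 + 2·6 = 51
a_10 = 1·51 + 2·-7 + -3·17 + 2·-4 = -22
a_11 = 1·-22 + 2·51 + -3·-7 + 2·17 = 135
a_12 = 1·135 + 2·-22 + -3·51 + 2·-7 = -76
a_13 = 1·-76 + 2·135 + -3·-22 + 2·51 = 362
a_14 = 1·362 + 2·-76 + -3·135 + 2·-22 = -239
a_15 = 1·-239 + 2·362 + -3·-76 + 2·135 = 983
a_16 = 1·983 + 2·-239 + -3·362 + 2·-76 = -733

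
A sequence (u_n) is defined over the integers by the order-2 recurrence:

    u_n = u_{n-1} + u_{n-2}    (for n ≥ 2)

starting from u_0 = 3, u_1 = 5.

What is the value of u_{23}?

u_2 = 1·5 + 1·3 = 8
u_3 = 1·8 + 1·5 = 13
u_4 = 1·13 + 1·8 = 21
u_5 = 1·21 + 1·13 = 34
u_6 = 1·34 + 1·21 = 55
u_7 = 1·55 + 1·34 = 89
u_8 = 1·89 + 1·55 = 144
u_9 = 1·144 + 1·89 = 233
u_10 = 1·233 + 1·144 = 377
u_11 = 1·377 + 1·233 = 610
u_12 = 1·610 + 1·377 = 987
u_13 = 1·987 + 1·610 = 1597
u_14 = 1·1597 + 1·987 = 2584
u_15 = 1·2584 + 1·1597 = 4181
u_16 = 1·4181 + 1·2584 = 6765
u_17 = 1·6765 + 1·4181 = 10946
u_18 = 1·10946 + 1·6765 = 17711
u_19 = 1·17711 + 1·10946 = 28657
u_20 = 1·28657 + 1·17711 = 46368
u_21 = 1·46368 + 1·28657 = 75025
u_22 = 1·75025 + 1·46368 = 121393
u_23 = 1·121393 + 1·75025 = 196418

196418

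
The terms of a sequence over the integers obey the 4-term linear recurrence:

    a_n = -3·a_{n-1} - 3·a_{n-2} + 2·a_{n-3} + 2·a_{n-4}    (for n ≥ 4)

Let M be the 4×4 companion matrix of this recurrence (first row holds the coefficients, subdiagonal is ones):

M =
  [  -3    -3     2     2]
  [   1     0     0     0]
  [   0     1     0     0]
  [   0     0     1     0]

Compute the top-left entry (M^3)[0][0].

(M^3)[0][0] is the top entry after applying M 3 times to the unit state (1, 0, 0, 0). Equivalently it is h_{6} for the auxiliary sequence (h_n) obeying the same recurrence with h_3 = 1 and h_i = 0 for 0 ≤ i < 3:
h_4 = -3·1 + -3·0 + 2·0 + 2·0 = -3
h_5 = -3·-3 + -3·1 + 2·0 + 2·0 = 6
h_6 = -3·6 + -3·-3 + 2·1 + 2·0 = -7

-7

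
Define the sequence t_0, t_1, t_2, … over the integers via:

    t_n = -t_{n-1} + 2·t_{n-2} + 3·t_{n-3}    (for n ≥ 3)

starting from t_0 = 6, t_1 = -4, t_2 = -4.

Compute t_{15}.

t_3 = -1·-4 + 2·-4 + 3·6 = 14
t_4 = -1·14 + 2·-4 + 3·-4 = -34
t_5 = -1·-34 + 2·14 + 3·-4 = 50
t_6 = -1·50 + 2·-34 + 3·14 = -76
t_7 = -1·-76 + 2·50 + 3·-34 = 74
t_8 = -1·74 + 2·-76 + 3·50 = -76
t_9 = -1·-76 + 2·74 + 3·-76 = -4
t_10 = -1·-4 + 2·-76 + 3·74 = 74
t_11 = -1·74 + 2·-4 + 3·-76 = -310
t_12 = -1·-310 + 2·74 + 3·-4 = 446
t_13 = -1·446 + 2·-310 + 3·74 = -844
t_14 = -1·-844 + 2·446 + 3·-310 = 806
t_15 = -1·806 + 2·-844 + 3·446 = -1156

-1156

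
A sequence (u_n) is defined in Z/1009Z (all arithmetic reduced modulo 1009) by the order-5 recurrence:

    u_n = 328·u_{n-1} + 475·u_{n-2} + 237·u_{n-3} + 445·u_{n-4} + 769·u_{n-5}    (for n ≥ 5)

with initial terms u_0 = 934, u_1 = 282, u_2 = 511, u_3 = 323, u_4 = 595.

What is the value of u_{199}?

436

u_5 = 328·595 + 475·323 + 237·511 + 445·282 + 769·934 = 719
u_6 = 328·719 + 475·595 + 237·323 + 445·511 + 769·282 = 1000
u_7 = 328·1000 + 475·719 + 237·595 + 445·323 + 769·511 = 219
u_8 = 328·219 + 475·1000 + 237·719 + 445·595 + 769·323 = 426
u_9 = 328·426 + 475·219 + 237·1000 + 445·719 + 769·595 = 40
u_10 = 328·40 + 475·426 + 237·219 + 445·1000 + 769·719 = 1007
Continuing the recurrence:
  u_11 = 977;  u_12 = 847;  u_13 = 118;  u_14 = 184;  u_15 = 681;  u_16 = 885
  u_17 = 75;  u_18 = 46;  u_19 = 717;  u_20 = 686;  u_21 = 923;  u_22 = 856
  u_23 = 189;  u_24 = 216;  u_25 = 154;  u_26 = 119;  u_27 = 670;  u_28 = 303
  u_29 = 405;  u_30 = 527;  u_31 = 332;  u_32 = 416;  u_33 = 863;  u_34 = 453
  u_35 = 313;  u_36 = 212;  u_37 = 331;  u_38 = 439;  u_39 = 624;  u_40 = 310
  u_41 = 201;  u_42 = 733;  u_43 = 505;  u_44 = 746;  u_45 = 326;  u_46 = 249
  u_47 = 7;  u_48 = 967;  u_49 = 466;  u_50 = 637;  u_51 = 447;  u_52 = 457
  u_53 = 124;  u_54 = 541;  u_55 = 209;  u_56 = 986;  u_57 = 981;  u_58 = 267
  u_59 = 711;  u_60 = 392;  u_61 = 987;  u_62 = 814;  u_63 = 397;  u_64 = 862
  u_65 = 364;  u_66 = 612;  u_67 = 249;  u_68 = 290;  u_69 = 749;  u_70 = 826
  u_71 = 481;  u_72 = 820;  u_73 = 370;  u_74 = 422;  u_75 = 640;  u_76 = 860
  u_77 = 112;  u_78 = 705;  u_79 = 795;  u_80 = 692;  u_81 = 645;  u_82 = 466
  u_83 = 602;  u_84 = 673;  u_85 = 502;  u_86 = 518;  u_87 = 452;  u_88 = 327
  u_89 = 74;  u_90 = 214;  u_91 = 348;  u_92 = 964;  u_93 = 322;  u_94 = 9
  u_95 = 523;  u_96 = 265;  u_97 = 185;  u_98 = 116;  u_99 = 568;  u_100 = 179
  u_101 = 390;  u_102 = 622;  u_103 = 759;  u_104 = 1001;  u_105 = 235;  u_106 = 465
  u_107 = 710;  u_108 = 850;  u_109 = 325;  u_110 = 756;  u_111 = 943;  u_112 = 783
  u_113 = 193;  u_114 = 968;  u_115 = 520;  u_116 = 97;  u_117 = 579;  u_118 = 34
  u_119 = 501;  u_120 = 969;  u_121 = 121;  u_122 = 460;  u_123 = 979;  u_124 = 415
  u_125 = 716;  u_126 = 168;  u_127 = 515;  u_128 = 851;  u_129 = 614;  u_130 = 976
  u_131 = 383;  u_132 = 8;  u_133 = 531;  u_134 = 749;  u_135 = 100;  u_136 = 264
  u_137 = 111;  u_138 = 890;  u_139 = 532;  u_140 = 643;  u_141 = 683;  u_142 = 808
  u_143 = 158;  u_144 = 209;  u_145 = 393;  u_146 = 152;  u_147 = 5;  u_148 = 86
  u_149 = 631;  u_150 = 343;  u_151 = 810;  u_152 = 741;  u_153 = 604;  u_154 = 628
  u_155 = 189;  u_156 = 88;  u_157 = 220;  u_158 = 643;  u_159 = 242;  u_160 = 907
  u_161 = 902;  u_162 = 298;  u_163 = 331;  u_164 = 209;  u_165 = 838;  u_166 = 431
  u_167 = 804;  u_168 = 542;  u_169 = 798;  u_170 = 171;  u_171 = 642;  u_172 = 441
  u_173 = 783;  u_174 = 546;  u_175 = 152;  u_176 = 154;  u_177 = 299;  u_178 = 965
  u_179 = 800;  u_180 = 344;  u_181 = 342;  u_182 = 506;  u_183 = 585;  u_184 = 134
  u_185 = 825;  u_186 = 495;  u_187 = 416;  u_188 = 999;  u_189 = 840;  u_190 = 145
  u_191 = 965;  u_192 = 910;  u_193 = 7;  u_194 = 487;  u_195 = 462;  u_196 = 902
  u_197 = 741
u_198 = 328·741 + 475·902 + 237·462 + 445·487 + 769·7 = 144
u_199 = 328·144 + 475·741 + 237·902 + 445·462 + 769·487 = 436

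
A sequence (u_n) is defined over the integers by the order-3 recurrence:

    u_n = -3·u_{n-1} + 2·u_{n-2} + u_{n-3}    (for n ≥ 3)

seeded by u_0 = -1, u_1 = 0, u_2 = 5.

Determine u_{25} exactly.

-14538740627610

u_3 = -3·5 + 2·0 + 1·-1 = -16
u_4 = -3·-16 + 2·5 + 1·0 = 58
u_5 = -3·58 + 2·-16 + 1·5 = -201
u_6 = -3·-201 + 2·58 + 1·-16 = 703
u_7 = -3·703 + 2·-201 + 1·58 = -2453
u_8 = -3·-2453 + 2·703 + 1·-201 = 8564
u_9 = -3·8564 + 2·-2453 + 1·703 = -29895
u_10 = -3·-29895 + 2·8564 + 1·-2453 = 104360
u_11 = -3·104360 + 2·-29895 + 1·8564 = -364306
u_12 = -3·-364306 + 2·104360 + 1·-29895 = 1271743
u_13 = -3·1271743 + 2·-364306 + 1·104360 = -4439481
u_14 = -3·-4439481 + 2·1271743 + 1·-364306 = 15497623
u_15 = -3·15497623 + 2·-4439481 + 1·1271743 = -54100088
u_16 = -3·-54100088 + 2·15497623 + 1·-4439481 = 188856029
u_17 = -3·188856029 + 2·-54100088 + 1·15497623 = -659270640
u_18 = -3·-659270640 + 2·188856029 + 1·-54100088 = 2301423890
u_19 = -3·2301423890 + 2·-659270640 + 1·188856029 = -8033956921
u_20 = -3·-8033956921 + 2·2301423890 + 1·-659270640 = 28045447903
u_21 = -3·28045447903 + 2·-8033956921 + 1·2301423890 = -97902833661
u_22 = -3·-97902833661 + 2·28045447903 + 1·-8033956921 = 341765439868
u_23 = -3·341765439868 + 2·-97902833661 + 1·28045447903 = -1193056539023
u_24 = -3·-1193056539023 + 2·341765439868 + 1·-97902833661 = 4164797663144
u_25 = -3·4164797663144 + 2·-1193056539023 + 1·341765439868 = -14538740627610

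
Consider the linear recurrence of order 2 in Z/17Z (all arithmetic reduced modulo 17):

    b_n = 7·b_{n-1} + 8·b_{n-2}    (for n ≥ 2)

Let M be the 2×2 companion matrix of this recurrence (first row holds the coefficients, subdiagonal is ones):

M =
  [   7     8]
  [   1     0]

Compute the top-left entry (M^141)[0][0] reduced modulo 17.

6

(M^141)[0][0] is the top entry after applying M 141 times to the unit state (1, 0). Equivalently it is h_{142} for the auxiliary sequence (h_n) obeying the same recurrence with h_1 = 1 and h_i = 0 for 0 ≤ i < 1:
h_2 = 7·1 + 8·0 = 7
h_3 = 7·7 + 8·1 = 6
h_4 = 7·6 + 8·7 = 13
h_5 = 7·13 + 8·6 = 3
h_6 = 7·3 + 8·13 = 6
h_7 = 7·6 + 8·3 = 15
h_8 = 7·15 + 8·6 = 0
h_9 = 7·0 + 8·15 = 1
(h_8, h_9) = (0, 1) = (h_0, h_1), so the sequence has period 8.
142 ≡ 6 (mod 8), hence h_142 = h_6 = 6.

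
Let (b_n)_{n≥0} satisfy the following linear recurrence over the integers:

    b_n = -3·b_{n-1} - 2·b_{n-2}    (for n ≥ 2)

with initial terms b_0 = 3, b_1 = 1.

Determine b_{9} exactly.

2041

b_2 = -3·1 + -2·3 = -9
b_3 = -3·-9 + -2·1 = 25
b_4 = -3·25 + -2·-9 = -57
b_5 = -3·-57 + -2·25 = 121
b_6 = -3·121 + -2·-57 = -249
b_7 = -3·-249 + -2·121 = 505
b_8 = -3·505 + -2·-249 = -1017
b_9 = -3·-1017 + -2·505 = 2041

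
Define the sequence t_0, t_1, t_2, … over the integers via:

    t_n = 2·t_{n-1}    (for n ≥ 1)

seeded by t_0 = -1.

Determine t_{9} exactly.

-512

t_1 = 2·-1 = -2
t_2 = 2·-2 = -4
t_3 = 2·-4 = -8
t_4 = 2·-8 = -16
t_5 = 2·-16 = -32
t_6 = 2·-32 = -64
t_7 = 2·-64 = -128
t_8 = 2·-128 = -256
t_9 = 2·-256 = -512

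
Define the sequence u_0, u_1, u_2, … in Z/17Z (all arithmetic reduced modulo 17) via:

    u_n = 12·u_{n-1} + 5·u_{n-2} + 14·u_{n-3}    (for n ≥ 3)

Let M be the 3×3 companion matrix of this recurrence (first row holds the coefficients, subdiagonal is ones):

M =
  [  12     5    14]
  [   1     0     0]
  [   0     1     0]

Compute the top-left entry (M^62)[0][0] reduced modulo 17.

(M^62)[0][0] is the top entry after applying M 62 times to the unit state (1, 0, 0). Equivalently it is h_{64} for the auxiliary sequence (h_n) obeying the same recurrence with h_2 = 1 and h_i = 0 for 0 ≤ i < 2:
h_3 = 12·1 + 5·0 + 14·0 = 12
h_4 = 12·12 + 5·1 + 14·0 = 13
h_5 = 12·13 + 5·12 + 14·1 = 9
h_6 = 12·9 + 5·13 + 14·12 = 1
h_7 = 12·1 + 5·9 + 14·13 = 1
h_8 = 12·1 + 5·1 + 14·9 = 7
h_9 = 12·7 + 5·1 + 14·1 = 1
h_10 = 12·1 + 5·7 + 14·1 = 10
h_11 = 12·10 + 5·1 + 14·7 = 2
h_12 = 12·2 + 5·10 + 14·1 = 3
h_13 = 12·3 + 5·2 + 14·10 = 16
h_14 = 12·16 + 5·3 + 14·2 = 14
h_15 = 12·14 + 5·16 + 14·3 = 1
h_16 = 12·1 + 5·14 + 14·16 = 0
h_17 = 12·0 + 5·1 + 14·14 = 14
h_18 = 12·14 + 5·0 + 14·1 = 12
h_19 = 12·12 + 5·14 + 14·0 = 10
h_20 = 12·10 + 5·12 + 14·14 = 2
h_21 = 12·2 + 5·10 + 14·12 = 4
h_22 = 12·4 + 5·2 + 14·10 = 11
h_23 = 12·11 + 5·4 + 14·2 = 10
h_24 = 12·10 + 5·11 + 14·4 = 10
h_25 = 12·10 + 5·10 + 14·11 = 1
h_26 = 12·1 + 5·10 + 14·10 = 15
h_27 = 12·15 + 5·1 + 14·10 = 2
h_28 = 12·2 + 5·15 + 14·1 = 11
h_29 = 12·11 + 5·2 + 14·15 = 12
h_30 = 12·12 + 5·11 + 14·2 = 6
h_31 = 12·6 + 5·12 + 14·11 = 14
h_32 = 12·14 + 5·6 + 14·12 = 9
h_33 = 12·9 + 5·14 + 14·6 = 7
h_34 = 12·7 + 5·9 + 14·14 = 2
h_35 = 12·2 + 5·7 + 14·9 = 15
h_36 = 12·15 + 5·2 + 14·7 = 16
h_37 = 12·16 + 5·15 + 14·2 = 6
h_38 = 12·6 + 5·16 + 14·15 = 5
h_39 = 12·5 + 5·6 + 14·16 = 8
h_40 = 12·8 + 5·5 + 14·6 = 1
h_41 = 12·1 + 5·8 + 14·5 = 3
h_42 = 12·3 + 5·1 + 14·8 = 0
h_43 = 12·0 + 5·3 + 14·1 = 12
h_44 = 12·12 + 5·0 + 14·3 = 16
h_45 = 12·16 + 5·12 + 14·0 = 14
h_46 = 12·14 + 5·16 + 14·12 = 8
h_47 = 12·8 + 5·14 + 14·16 = 16
h_48 = 12·16 + 5·8 + 14·14 = 3
h_49 = 12·3 + 5·16 + 14·8 = 7
h_50 = 12·7 + 5·3 + 14·16 = 0
h_51 = 12·0 + 5·7 + 14·3 = 9
h_52 = 12·9 + 5·0 + 14·7 = 2
h_53 = 12·2 + 5·9 + 14·0 = 1
h_54 = 12·1 + 5·2 + 14·9 = 12
h_55 = 12·12 + 5·1 + 14·2 = 7
h_56 = 12·7 + 5·12 + 14·1 = 5
h_57 = 12·5 + 5·7 + 14·12 = 8
h_58 = 12·8 + 5·5 + 14·7 = 15
h_59 = 12·15 + 5·8 + 14·5 = 1
h_60 = 12·1 + 5·15 + 14·8 = 12
h_61 = 12·12 + 5·1 + 14·15 = 2
h_62 = 12·2 + 5·12 + 14·1 = 13
h_63 = 12·13 + 5·2 + 14·12 = 11
h_64 = 12·11 + 5·13 + 14·2 = 4

4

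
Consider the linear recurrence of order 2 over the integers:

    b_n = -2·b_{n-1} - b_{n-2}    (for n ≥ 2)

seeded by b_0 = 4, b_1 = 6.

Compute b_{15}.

146

b_2 = -2·6 + -1·4 = -16
b_3 = -2·-16 + -1·6 = 26
b_4 = -2·26 + -1·-16 = -36
b_5 = -2·-36 + -1·26 = 46
b_6 = -2·46 + -1·-36 = -56
b_7 = -2·-56 + -1·46 = 66
b_8 = -2·66 + -1·-56 = -76
b_9 = -2·-76 + -1·66 = 86
b_10 = -2·86 + -1·-76 = -96
b_11 = -2·-96 + -1·86 = 106
b_12 = -2·106 + -1·-96 = -116
b_13 = -2·-116 + -1·106 = 126
b_14 = -2·126 + -1·-116 = -136
b_15 = -2·-136 + -1·126 = 146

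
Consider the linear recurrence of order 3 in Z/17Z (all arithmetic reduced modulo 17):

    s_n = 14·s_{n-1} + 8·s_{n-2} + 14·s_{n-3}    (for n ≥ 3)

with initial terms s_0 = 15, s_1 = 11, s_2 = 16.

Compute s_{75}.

10

s_3 = 14·16 + 8·11 + 14·15 = 12
s_4 = 14·12 + 8·16 + 14·11 = 8
s_5 = 14·8 + 8·12 + 14·16 = 7
s_6 = 14·7 + 8·8 + 14·12 = 7
s_7 = 14·7 + 8·7 + 14·8 = 11
s_8 = 14·11 + 8·7 + 14·7 = 2
s_9 = 14·2 + 8·11 + 14·7 = 10
s_10 = 14·10 + 8·2 + 14·11 = 4
s_11 = 14·4 + 8·10 + 14·2 = 11
s_12 = 14·11 + 8·4 + 14·10 = 3
s_13 = 14·3 + 8·11 + 14·4 = 16
s_14 = 14·16 + 8·3 + 14·11 = 11
s_15 = 14·11 + 8·16 + 14·3 = 1
s_16 = 14·1 + 8·11 + 14·16 = 3
s_17 = 14·3 + 8·1 + 14·11 = 0
s_18 = 14·0 + 8·3 + 14·1 = 4
s_19 = 14·4 + 8·0 + 14·3 = 13
s_20 = 14·13 + 8·4 + 14·0 = 10
s_21 = 14·10 + 8·13 + 14·4 = 11
s_22 = 14·11 + 8·10 + 14·13 = 8
s_23 = 14·8 + 8·11 + 14·10 = 0
s_24 = 14·0 + 8·8 + 14·11 = 14
s_25 = 14·14 + 8·0 + 14·8 = 2
s_26 = 14·2 + 8·14 + 14·0 = 4
s_27 = 14·4 + 8·2 + 14·14 = 13
s_28 = 14·13 + 8·4 + 14·2 = 4
s_29 = 14·4 + 8·13 + 14·4 = 12
s_30 = 14·12 + 8·4 + 14·13 = 8
s_31 = 14·8 + 8·12 + 14·4 = 9
s_32 = 14·9 + 8·8 + 14·12 = 1
s_33 = 14·1 + 8·9 + 14·8 = 11
s_34 = 14·11 + 8·1 + 14·9 = 16
s_35 = 14·16 + 8·11 + 14·1 = 3
s_36 = 14·3 + 8·16 + 14·11 = 1
s_37 = 14·1 + 8·3 + 14·16 = 7
s_38 = 14·7 + 8·1 + 14·3 = 12
s_39 = 14·12 + 8·7 + 14·1 = 0
s_40 = 14·0 + 8·12 + 14·7 = 7
s_41 = 14·7 + 8·0 + 14·12 = 11
s_42 = 14·11 + 8·7 + 14·0 = 6
s_43 = 14·6 + 8·11 + 14·7 = 15
s_44 = 14·15 + 8·6 + 14·11 = 4
s_45 = 14·4 + 8·15 + 14·6 = 5
s_46 = 14·5 + 8·4 + 14·15 = 6
s_47 = 14·6 + 8·5 + 14·4 = 10
s_48 = 14·10 + 8·6 + 14·5 = 3
s_49 = 14·3 + 8·10 + 14·6 = 2
s_50 = 14·2 + 8·3 + 14·10 = 5
s_51 = 14·5 + 8·2 + 14·3 = 9
s_52 = 14·9 + 8·5 + 14·2 = 7
s_53 = 14·7 + 8·9 + 14·5 = 2
s_54 = 14·2 + 8·7 + 14·9 = 6
s_55 = 14·6 + 8·2 + 14·7 = 11
s_56 = 14·11 + 8·6 + 14·2 = 9
s_57 = 14·9 + 8·11 + 14·6 = 9
s_58 = 14·9 + 8·9 + 14·11 = 12
s_59 = 14·12 + 8·9 + 14·9 = 9
s_60 = 14·9 + 8·12 + 14·9 = 8
s_61 = 14·8 + 8·9 + 14·12 = 12
s_62 = 14·12 + 8·8 + 14·9 = 1
s_63 = 14·1 + 8·12 + 14·8 = 1
s_64 = 14·1 + 8·1 + 14·12 = 3
s_65 = 14·3 + 8·1 + 14·1 = 13
s_66 = 14·13 + 8·3 + 14·1 = 16
s_67 = 14·16 + 8·13 + 14·3 = 13
s_68 = 14·13 + 8·16 + 14·13 = 16
s_69 = 14·16 + 8·13 + 14·16 = 8
s_70 = 14·8 + 8·16 + 14·13 = 14
s_71 = 14·14 + 8·8 + 14·16 = 8
s_72 = 14·8 + 8·14 + 14·8 = 13
s_73 = 14·13 + 8·8 + 14·14 = 0
s_74 = 14·0 + 8·13 + 14·8 = 12
s_75 = 14·12 + 8·0 + 14·13 = 10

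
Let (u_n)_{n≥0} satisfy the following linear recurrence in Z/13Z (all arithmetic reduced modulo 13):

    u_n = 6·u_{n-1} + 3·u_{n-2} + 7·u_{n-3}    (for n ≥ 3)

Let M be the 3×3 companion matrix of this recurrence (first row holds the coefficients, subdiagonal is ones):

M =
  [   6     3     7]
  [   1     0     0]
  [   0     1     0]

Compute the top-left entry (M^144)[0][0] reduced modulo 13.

7

(M^144)[0][0] is the top entry after applying M 144 times to the unit state (1, 0, 0). Equivalently it is h_{146} for the auxiliary sequence (h_n) obeying the same recurrence with h_2 = 1 and h_i = 0 for 0 ≤ i < 2:
h_3 = 6·1 + 3·0 + 7·0 = 6
h_4 = 6·6 + 3·1 + 7·0 = 0
h_5 = 6·0 + 3·6 + 7·1 = 12
h_6 = 6·12 + 3·0 + 7·6 = 10
h_7 = 6·10 + 3·12 + 7·0 = 5
h_8 = 6·5 + 3·10 + 7·12 = 1
h_9 = 6·1 + 3·5 + 7·10 = 0
h_10 = 6·0 + 3·1 + 7·5 = 12
h_11 = 6·12 + 3·0 + 7·1 = 1
h_12 = 6·1 + 3·12 + 7·0 = 3
h_13 = 6·3 + 3·1 + 7·12 = 1
h_14 = 6·1 + 3·3 + 7·1 = 9
h_15 = 6·9 + 3·1 + 7·3 = 0
h_16 = 6·0 + 3·9 + 7·1 = 8
h_17 = 6·8 + 3·0 + 7·9 = 7
h_18 = 6·7 + 3·8 + 7·0 = 1
h_19 = 6·1 + 3·7 + 7·8 = 5
h_20 = 6·5 + 3·1 + 7·7 = 4
h_21 = 6·4 + 3·5 + 7·1 = 7
h_22 = 6·7 + 3·4 + 7·5 = 11
h_23 = 6·11 + 3·7 + 7·4 = 11
h_24 = 6·11 + 3·11 + 7·7 = 5
h_25 = 6·5 + 3·11 + 7·11 = 10
h_26 = 6·10 + 3·5 + 7·11 = 9
h_27 = 6·9 + 3·10 + 7·5 = 2
h_28 = 6·2 + 3·9 + 7·10 = 5
h_29 = 6·5 + 3·2 + 7·9 = 8
h_30 = 6·8 + 3·5 + 7·2 = 12
h_31 = 6·12 + 3·8 + 7·5 = 1
h_32 = 6·1 + 3·12 + 7·8 = 7
h_33 = 6·7 + 3·1 + 7·12 = 12
h_34 = 6·12 + 3·7 + 7·1 = 9
h_35 = 6·9 + 3·12 + 7·7 = 9
h_36 = 6·9 + 3·9 + 7·12 = 9
h_37 = 6·9 + 3·9 + 7·9 = 1
h_38 = 6·1 + 3·9 + 7·9 = 5
h_39 = 6·5 + 3·1 + 7·9 = 5
h_40 = 6·5 + 3·5 + 7·1 = 0
h_41 = 6·0 + 3·5 + 7·5 = 11
h_42 = 6·11 + 3·0 + 7·5 = 10
h_43 = 6·10 + 3·11 + 7·0 = 2
h_44 = 6·2 + 3·10 + 7·11 = 2
h_45 = 6·2 + 3·2 + 7·10 = 10
h_46 = 6·10 + 3·2 + 7·2 = 2
h_47 = 6·2 + 3·10 + 7·2 = 4
h_48 = 6·4 + 3·2 + 7·10 = 9
h_49 = 6·9 + 3·4 + 7·2 = 2
h_50 = 6·2 + 3·9 + 7·4 = 2
h_51 = 6·2 + 3·2 + 7·9 = 3
h_52 = 6·3 + 3·2 + 7·2 = 12
h_53 = 6·12 + 3·3 + 7·2 = 4
h_54 = 6·4 + 3·12 + 7·3 = 3
h_55 = 6·3 + 3·4 + 7·12 = 10
h_56 = 6·10 + 3·3 + 7·4 = 6
h_57 = 6·6 + 3·10 + 7·3 = 9
h_58 = 6·9 + 3·6 + 7·10 = 12
h_59 = 6·12 + 3·9 + 7·6 = 11
h_60 = 6·11 + 3·12 + 7·9 = 9
h_61 = 6·9 + 3·11 + 7·12 = 2
h_62 = 6·2 + 3·9 + 7·11 = 12
h_63 = 6·12 + 3·2 + 7·9 = 11
h_64 = 6·11 + 3·12 + 7·2 = 12
h_65 = 6·12 + 3·11 + 7·12 = 7
h_66 = 6·7 + 3·12 + 7·11 = 12
h_67 = 6·12 + 3·7 + 7·12 = 8
h_68 = 6·8 + 3·12 + 7·7 = 3
h_69 = 6·3 + 3·8 + 7·12 = 9
h_70 = 6·9 + 3·3 + 7·8 = 2
h_71 = 6·2 + 3·9 + 7·3 = 8
h_72 = 6·8 + 3·2 + 7·9 = 0
h_73 = 6·0 + 3·8 + 7·2 = 12
h_74 = 6·12 + 3·0 + 7·8 = 11
h_75 = 6·11 + 3·12 + 7·0 = 11
h_76 = 6·11 + 3·11 + 7·12 = 1
h_77 = 6·1 + 3·11 + 7·11 = 12
h_78 = 6·12 + 3·1 + 7·11 = 9
h_79 = 6·9 + 3·12 + 7·1 = 6
h_80 = 6·6 + 3·9 + 7·12 = 4
h_81 = 6·4 + 3·6 + 7·9 = 1
h_82 = 6·1 + 3·4 + 7·6 = 8
h_83 = 6·8 + 3·1 + 7·4 = 1
h_84 = 6·1 + 3·8 + 7·1 = 11
h_85 = 6·11 + 3·1 + 7·8 = 8
h_86 = 6·8 + 3·11 + 7·1 = 10
h_87 = 6·10 + 3·8 + 7·11 = 5
h_88 = 6·5 + 3·10 + 7·8 = 12
h_89 = 6·12 + 3·5 + 7·10 = 1
h_90 = 6·1 + 3·12 + 7·5 = 12
h_91 = 6·12 + 3·1 + 7·12 = 3
h_92 = 6·3 + 3·12 + 7·1 = 9
h_93 = 6·9 + 3·3 + 7·12 = 4
h_94 = 6·4 + 3·9 + 7·3 = 7
h_95 = 6·7 + 3·4 + 7·9 = 0
h_96 = 6·0 + 3·7 + 7·4 = 10
h_97 = 6·10 + 3·0 + 7·7 = 5
h_98 = 6·5 + 3·10 + 7·0 = 8
h_99 = 6·8 + 3·5 + 7·10 = 3
h_100 = 6·3 + 3·8 + 7·5 = 12
h_101 = 6·12 + 3·3 + 7·8 = 7
h_102 = 6·7 + 3·12 + 7·3 = 8
h_103 = 6·8 + 3·7 + 7·12 = 10
h_104 = 6·10 + 3·8 + 7·7 = 3
h_105 = 6·3 + 3·10 + 7·8 = 0
h_106 = 6·0 + 3·3 + 7·10 = 1
h_107 = 6·1 + 3·0 + 7·3 = 1
h_108 = 6·1 + 3·1 + 7·0 = 9
h_109 = 6·9 + 3·1 + 7·1 = 12
h_110 = 6·12 + 3·9 + 7·1 = 2
h_111 = 6·2 + 3·12 + 7·9 = 7
h_112 = 6·7 + 3·2 + 7·12 = 2
h_113 = 6·2 + 3·7 + 7·2 = 8
h_114 = 6·8 + 3·2 + 7·7 = 12
h_115 = 6·12 + 3·8 + 7·2 = 6
h_116 = 6·6 + 3·12 + 7·8 = 11
h_117 = 6·11 + 3·6 + 7·12 = 12
h_118 = 6·12 + 3·11 + 7·6 = 4
h_119 = 6·4 + 3·12 + 7·11 = 7
h_120 = 6·7 + 3·4 + 7·12 = 8
h_121 = 6·8 + 3·7 + 7·4 = 6
h_122 = 6·6 + 3·8 + 7·7 = 5
h_123 = 6·5 + 3·6 + 7·8 = 0
h_124 = 6·0 + 3·5 + 7·6 = 5
h_125 = 6·5 + 3·0 + 7·5 = 0
h_126 = 6·0 + 3·5 + 7·0 = 2
h_127 = 6·2 + 3·0 + 7·5 = 8
h_128 = 6·8 + 3·2 + 7·0 = 2
h_129 = 6·2 + 3·8 + 7·2 = 11
h_130 = 6·11 + 3·2 + 7·8 = 11
h_131 = 6·11 + 3·11 + 7·2 = 9
h_132 = 6·9 + 3·11 + 7·11 = 8
h_133 = 6·8 + 3·9 + 7·11 = 9
h_134 = 6·9 + 3·8 + 7·9 = 11
h_135 = 6·11 + 3·9 + 7·8 = 6
h_136 = 6·6 + 3·11 + 7·9 = 2
h_137 = 6·2 + 3·6 + 7·11 = 3
h_138 = 6·3 + 3·2 + 7·6 = 1
h_139 = 6·1 + 3·3 + 7·2 = 3
h_140 = 6·3 + 3·1 + 7·3 = 3
h_141 = 6·3 + 3·3 + 7·1 = 8
h_142 = 6·8 + 3·3 + 7·3 = 0
h_143 = 6·0 + 3·8 + 7·3 = 6
h_144 = 6·6 + 3·0 + 7·8 = 1
h_145 = 6·1 + 3·6 + 7·0 = 11
h_146 = 6·11 + 3·1 + 7·6 = 7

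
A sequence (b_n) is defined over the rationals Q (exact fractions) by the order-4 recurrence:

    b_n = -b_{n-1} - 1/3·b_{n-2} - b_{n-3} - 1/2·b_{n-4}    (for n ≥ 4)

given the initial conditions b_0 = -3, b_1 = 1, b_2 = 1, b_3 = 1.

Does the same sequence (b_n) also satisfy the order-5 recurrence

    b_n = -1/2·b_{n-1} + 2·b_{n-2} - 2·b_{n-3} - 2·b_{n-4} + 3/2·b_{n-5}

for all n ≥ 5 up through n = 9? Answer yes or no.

Terms b_0..b_9: -3, 1, 1, 1, -5/6, -1, -2/9, 8/9, 65/108, -19/108
n=5: candidate gives -73/12, actual b_5 = -1 ✗

no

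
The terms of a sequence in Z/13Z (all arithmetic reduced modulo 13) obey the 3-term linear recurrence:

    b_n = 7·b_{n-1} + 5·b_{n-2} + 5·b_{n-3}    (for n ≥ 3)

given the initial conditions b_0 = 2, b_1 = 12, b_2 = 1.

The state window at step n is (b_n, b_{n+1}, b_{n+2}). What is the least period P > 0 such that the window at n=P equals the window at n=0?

n=0: window = (2, 12, 1)
n=1: window = (12, 1, 12)
n=2: window = (1, 12, 6)
n=3: window = (12, 6, 3)
n=4: window = (6, 3, 7)
n=5: window = (3, 7, 3)
n=6: window = (7, 3, 6)
n=7: window = (3, 6, 1)
n=8: window = (6, 1, 0)
n=9: window = (1, 0, 9)
n=10: window = (0, 9, 3)
n=11: window = (9, 3, 1)
n=12: window = (3, 1, 2)
n=13: window = (1, 2, 8)
n=14: window = (2, 8, 6)
n=15: window = (8, 6, 1)
n=16: window = (6, 1, 12)
n=17: window = (1, 12, 2)
n=18: window = (12, 2, 1)
n=19: window = (2, 1, 12)
n=20: window = (1, 12, 8)
n=21: window = (12, 8, 4)
n=22: window = (8, 4, 11)
n=23: window = (4, 11, 7)
n=24: window = (11, 7, 7)
n=25: window = (7, 7, 9)
n=26: window = (7, 9, 3)
n=27: window = (9, 3, 10)
n=28: window = (3, 10, 0)
n=29: window = (10, 0, 0)
n=30: window = (0, 0, 11)
n=31: window = (0, 11, 12)
n=32: window = (11, 12, 9)
n=33: window = (12, 9, 9)
n=34: window = (9, 9, 12)
n=35: window = (9, 12, 5)
n=36: window = (12, 5, 10)
n=37: window = (5, 10, 12)
n=38: window = (10, 12, 3)
n=39: window = (12, 3, 1)
n=40: window = (3, 1, 4)
…
n=730: window = (0, 10, 2)
n=731: window = (10, 2, 12)
n=732: window = (2, 12, 1)
window at n=732 equals window at n=0 → period = 732

732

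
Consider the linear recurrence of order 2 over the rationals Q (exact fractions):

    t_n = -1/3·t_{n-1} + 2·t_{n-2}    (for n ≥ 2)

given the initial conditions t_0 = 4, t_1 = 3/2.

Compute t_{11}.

t_2 = -1/3·3/2 + 2·4 = 15/2
t_3 = -1/3·15/2 + 2·3/2 = 1/2
t_4 = -1/3·1/2 + 2·15/2 = 89/6
t_5 = -1/3·89/6 + 2·1/2 = -71/18
t_6 = -1/3·-71/18 + 2·89/6 = 1673/54
t_7 = -1/3·1673/54 + 2·-71/18 = -2951/162
t_8 = -1/3·-2951/162 + 2·1673/54 = 33065/486
t_9 = -1/3·33065/486 + 2·-2951/162 = -86183/1458
t_10 = -1/3·-86183/1458 + 2·33065/486 = 681353/4374
t_11 = -1/3·681353/4374 + 2·-86183/1458 = -2232647/13122

-2232647/13122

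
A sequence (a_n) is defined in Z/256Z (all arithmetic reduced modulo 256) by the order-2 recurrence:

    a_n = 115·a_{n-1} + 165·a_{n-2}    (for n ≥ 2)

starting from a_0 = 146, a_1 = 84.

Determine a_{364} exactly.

224

a_2 = 115·84 + 165·146 = 214
a_3 = 115·214 + 165·84 = 70
a_4 = 115·70 + 165·214 = 96
a_5 = 115·96 + 165·70 = 62
a_6 = 115·62 + 165·96 = 186
a_7 = 115·186 + 165·62 = 132
Continuing the recurrence:
  a_8 = 46;  a_9 = 190;  a_10 = 0;  a_11 = 118;  a_12 = 2;  a_13 = 244
  a_14 = 230;  a_15 = 150;  a_16 = 160;  a_17 = 142;  a_18 = 234;  a_19 = 164
  a_20 = 126;  a_21 = 78;  a_22 = 64;  a_23 = 6;  a_24 = 242;  a_25 = 148
  a_26 = 118;  a_27 = 102;  a_28 = 224;  a_29 = 94;  a_30 = 154;  a_31 = 196
  a_32 = 78;  a_33 = 94;  a_34 = 128;  a_35 = 22;  a_36 = 98;  a_37 = 52
  a_38 = 134;  a_39 = 182;  a_40 = 32;  a_41 = 174;  a_42 = 202;  a_43 = 228
  a_44 = 158;  a_45 = 238;  a_46 = 192;  a_47 = 166;  a_48 = 82;  a_49 = 212
  a_50 = 22;  a_51 = 134;  a_52 = 96;  a_53 = 126;  a_54 = 122;  a_55 = 4
  a_56 = 110;  a_57 = 254;  a_58 = 0;  a_59 = 182;  a_60 = 194;  a_61 = 116
  a_62 = 38;  a_63 = 214;  a_64 = 160;  a_65 = 206;  a_66 = 170;  a_67 = 36
  a_68 = 190;  a_69 = 142;  a_70 = 64;  a_71 = 70;  a_72 = 178;  a_73 = 20
  a_74 = 182;  a_75 = 166;  a_76 = 224;  a_77 = 158;  a_78 = 90;  a_79 = 68
  a_80 = 142;  a_81 = 158;  a_82 = 128;  a_83 = 86;  a_84 = 34;  a_85 = 180
  a_86 = 198;  a_87 = 246;  a_88 = 32;  a_89 = 238;  a_90 = 138;  a_91 = 100
  a_92 = 222;  a_93 = 46;  a_94 = 192;  a_95 = 230;  a_96 = 18;  a_97 = 84
  a_98 = 86;  a_99 = 198;  a_100 = 96;  a_101 = 190;  a_102 = 58;  a_103 = 132
  a_104 = 174;  a_105 = 62;  a_106 = 0;  a_107 = 246;  a_108 = 130;  a_109 = 244
  a_110 = 102;  a_111 = 22;  a_112 = 160;  a_113 = 14;  a_114 = 106;  a_115 = 164
  a_116 = 254;  a_117 = 206;  a_118 = 64;  a_119 = 134;  a_120 = 114;  a_121 = 148
  a_122 = 246;  a_123 = 230;  a_124 = 224;  a_125 = 222;  a_126 = 26;  a_127 = 196
  a_128 = 206;  a_129 = 222;  a_130 = 128;  a_131 = 150;  a_132 = 226;  a_133 = 52
  a_134 = 6;  a_135 = 54;  a_136 = 32;  a_137 = 46;  a_138 = 74;  a_139 = 228
  a_140 = 30;  a_141 = 110;  a_142 = 192;  a_143 = 38;  a_144 = 210;  a_145 = 212
  a_146 = 150;  a_147 = 6;  a_148 = 96;  a_149 = 254;  a_150 = 250;  a_151 = 4
  a_152 = 238;  a_153 = 126;  a_154 = 0;  a_155 = 54;  a_156 = 66;  a_157 = 116
  a_158 = 166;  a_159 = 86;  a_160 = 160;  a_161 = 78;  a_162 = 42;  a_163 = 36
  a_164 = 62;  a_165 = 14;  a_166 = 64;  a_167 = 198;  a_168 = 50;  a_169 = 20
  a_170 = 54;  a_171 = 38;  a_172 = 224;  a_173 = 30;  a_174 = 218;  a_175 = 68
  a_176 = 14;  a_177 = 30;  a_178 = 128;  a_179 = 214;  a_180 = 162;  a_181 = 180
  a_182 = 70;  a_183 = 118;  a_184 = 32;  a_185 = 110;  a_186 = 10;  a_187 = 100
  a_188 = 94;  a_189 = 174;  a_190 = 192;  a_191 = 102;  a_192 = 146;  a_193 = 84
  a_194 = 214;  a_195 = 70;  a_196 = 96;  a_197 = 62;  a_198 = 186;  a_199 = 132
  a_200 = 46;  a_201 = 190;  a_202 = 0;  a_203 = 118;  a_204 = 2;  a_205 = 244
  a_206 = 230;  a_207 = 150;  a_208 = 160;  a_209 = 142;  a_210 = 234;  a_211 = 164
  a_212 = 126;  a_213 = 78;  a_214 = 64;  a_215 = 6;  a_216 = 242;  a_217 = 148
  a_218 = 118;  a_219 = 102;  a_220 = 224;  a_221 = 94;  a_222 = 154;  a_223 = 196
  a_224 = 78;  a_225 = 94;  a_226 = 128;  a_227 = 22;  a_228 = 98;  a_229 = 52
  a_230 = 134;  a_231 = 182;  a_232 = 32;  a_233 = 174;  a_234 = 202;  a_235 = 228
  a_236 = 158;  a_237 = 238;  a_238 = 192;  a_239 = 166;  a_240 = 82;  a_241 = 212
  a_242 = 22;  a_243 = 134;  a_244 = 96;  a_245 = 126;  a_246 = 122;  a_247 = 4
  a_248 = 110;  a_249 = 254;  a_250 = 0;  a_251 = 182;  a_252 = 194;  a_253 = 116
  a_254 = 38;  a_255 = 214;  a_256 = 160;  a_257 = 206;  a_258 = 170;  a_259 = 36
  a_260 = 190;  a_261 = 142;  a_262 = 64;  a_263 = 70;  a_264 = 178;  a_265 = 20
  a_266 = 182;  a_267 = 166;  a_268 = 224;  a_269 = 158;  a_270 = 90;  a_271 = 68
  a_272 = 142;  a_273 = 158;  a_274 = 128;  a_275 = 86;  a_276 = 34;  a_277 = 180
  a_278 = 198;  a_279 = 246;  a_280 = 32;  a_281 = 238;  a_282 = 138;  a_283 = 100
  a_284 = 222;  a_285 = 46;  a_286 = 192;  a_287 = 230;  a_288 = 18;  a_289 = 84
  a_290 = 86;  a_291 = 198;  a_292 = 96;  a_293 = 190;  a_294 = 58;  a_295 = 132
  a_296 = 174;  a_297 = 62;  a_298 = 0;  a_299 = 246;  a_300 = 130;  a_301 = 244
  a_302 = 102;  a_303 = 22;  a_304 = 160;  a_305 = 14;  a_306 = 106;  a_307 = 164
  a_308 = 254;  a_309 = 206;  a_310 = 64;  a_311 = 134;  a_312 = 114;  a_313 = 148
  a_314 = 246;  a_315 = 230;  a_316 = 224;  a_317 = 222;  a_318 = 26;  a_319 = 196
  a_320 = 206;  a_321 = 222;  a_322 = 128;  a_323 = 150;  a_324 = 226;  a_325 = 52
  a_326 = 6;  a_327 = 54;  a_328 = 32;  a_329 = 46;  a_330 = 74;  a_331 = 228
  a_332 = 30;  a_333 = 110;  a_334 = 192;  a_335 = 38;  a_336 = 210;  a_337 = 212
  a_338 = 150;  a_339 = 6;  a_340 = 96;  a_341 = 254;  a_342 = 250;  a_343 = 4
  a_344 = 238;  a_345 = 126;  a_346 = 0;  a_347 = 54;  a_348 = 66;  a_349 = 116
  a_350 = 166;  a_351 = 86;  a_352 = 160;  a_353 = 78;  a_354 = 42;  a_355 = 36
  a_356 = 62;  a_357 = 14;  a_358 = 64;  a_359 = 198;  a_360 = 50;  a_361 = 20
  a_362 = 54
a_363 = 115·54 + 165·20 = 38
a_364 = 115·38 + 165·54 = 224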